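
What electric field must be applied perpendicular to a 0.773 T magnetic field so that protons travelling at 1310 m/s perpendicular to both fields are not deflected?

E = 1010 V/m

For straight-line motion qE = qvB, so E = vB.
E = 1310 × 0.773 = 1010 V/m.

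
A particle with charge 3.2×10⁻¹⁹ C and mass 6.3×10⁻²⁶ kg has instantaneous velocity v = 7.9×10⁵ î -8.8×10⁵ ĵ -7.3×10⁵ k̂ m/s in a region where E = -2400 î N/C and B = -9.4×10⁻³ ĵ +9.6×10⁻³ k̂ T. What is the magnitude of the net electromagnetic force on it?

v×B = (-1.53×10⁴, -7580, -7430) N/C.
E + v×B = (-1.77×10⁴, -7580, -7430) N/C.
F = q(E + v×B) = (3.2×10⁻¹⁹ C)·(-1.77×10⁴, -7580, -7430) = (-5.67×10⁻¹⁵, -2.43×10⁻¹⁵, -2.38×10⁻¹⁵) N.
|F| = 6.61×10⁻¹⁵ N.

|F| ≈ 6.61×10⁻¹⁵ N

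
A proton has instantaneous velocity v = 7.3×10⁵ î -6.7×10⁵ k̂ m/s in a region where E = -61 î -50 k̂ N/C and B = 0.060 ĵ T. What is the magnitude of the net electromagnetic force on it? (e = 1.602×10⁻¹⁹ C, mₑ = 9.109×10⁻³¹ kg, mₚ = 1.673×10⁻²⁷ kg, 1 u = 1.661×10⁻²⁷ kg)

v×B = (4.02×10⁴, 0, 4.38×10⁴) N/C.
E + v×B = (4.01×10⁴, 0, 4.38×10⁴) N/C.
F = q(E + v×B) = (1.602×10⁻¹⁹ C)·(4.01×10⁴, 0, 4.38×10⁴) = (6.43×10⁻¹⁵, 0, 7.01×10⁻¹⁵) N.
|F| = 9.51×10⁻¹⁵ N.

|F| ≈ 9.51×10⁻¹⁵ N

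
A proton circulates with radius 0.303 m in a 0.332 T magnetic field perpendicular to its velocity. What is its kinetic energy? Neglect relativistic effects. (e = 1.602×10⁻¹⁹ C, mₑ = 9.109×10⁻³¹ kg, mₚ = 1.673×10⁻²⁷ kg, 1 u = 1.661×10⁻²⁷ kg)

KE ≈ 7.76×10⁻¹⁴ J

v = |q|Br/m, then KE = ½mv² = (qBr)²/(2m).
v = (1.602×10⁻¹⁹)(0.332)(0.303)/1.673×10⁻²⁷ ≈ 9.633×10⁶ m/s.
KE = ½(1.673×10⁻²⁷)(9.633×10⁶)² ≈ 7.76×10⁻¹⁴ J.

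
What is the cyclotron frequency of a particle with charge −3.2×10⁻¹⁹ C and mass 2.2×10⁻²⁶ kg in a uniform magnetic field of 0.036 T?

f ≈ 8.3×10⁴ Hz

f = |q|B/(2πm).
f = (3.2×10⁻¹⁹)(0.036)/(2π·2.2×10⁻²⁶) ≈ 8.3×10⁴ Hz.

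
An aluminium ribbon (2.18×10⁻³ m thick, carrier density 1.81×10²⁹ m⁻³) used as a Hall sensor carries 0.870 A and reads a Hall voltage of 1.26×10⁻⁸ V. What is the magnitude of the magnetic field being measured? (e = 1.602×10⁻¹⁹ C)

From V_H = IB/(n e t), B = V_H n e t / I.
B = (1.26×10⁻⁸)(1.81×10²⁹)(1.602×10⁻¹⁹)(2.18×10⁻³)/0.870 ≈ 0.915 T.

B ≈ 0.915 T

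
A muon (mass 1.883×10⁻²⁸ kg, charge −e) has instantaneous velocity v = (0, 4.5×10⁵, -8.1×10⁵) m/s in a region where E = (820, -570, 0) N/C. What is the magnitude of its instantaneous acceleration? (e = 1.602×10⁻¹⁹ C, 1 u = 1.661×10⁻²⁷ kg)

Only an electric field acts, so F = qE = (−1.602×10⁻¹⁹ C)·(820, -570, 0) = (-1.31×10⁻¹⁶, 9.13×10⁻¹⁷, 0) N.
|a| = |F|/m = 1.600×10⁻¹⁶/1.883×10⁻²⁸ ≈ 8.50×10¹¹ m/s².

|a| ≈ 8.50×10¹¹ m/s²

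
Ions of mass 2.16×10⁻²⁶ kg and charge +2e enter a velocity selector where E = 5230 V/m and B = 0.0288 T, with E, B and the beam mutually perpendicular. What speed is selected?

For undeflected motion the electric and magnetic forces balance: qE = qvB.
v = E/B = 5230/0.0288 = 1.82×10⁵ m/s.
The result is independent of the particle's charge and mass.

v = 1.82×10⁵ m/s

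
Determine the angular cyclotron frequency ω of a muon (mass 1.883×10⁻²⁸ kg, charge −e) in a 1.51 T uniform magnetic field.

ω = |q|B/m.
ω = (1.602×10⁻¹⁹)(1.51)/1.883×10⁻²⁸ ≈ 1.28×10⁹ rad/s.

ω ≈ 1.28×10⁹ rad/s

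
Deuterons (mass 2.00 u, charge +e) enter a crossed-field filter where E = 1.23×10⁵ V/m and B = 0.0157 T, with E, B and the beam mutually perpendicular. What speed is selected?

Straight-line motion ⇒ electric and magnetic forces cancel, so E = vB.
v = E/B = 1.23×10⁵/0.0157 = 7.83×10⁶ m/s.
The result is independent of the particle's charge and mass.

v = 7.83×10⁶ m/s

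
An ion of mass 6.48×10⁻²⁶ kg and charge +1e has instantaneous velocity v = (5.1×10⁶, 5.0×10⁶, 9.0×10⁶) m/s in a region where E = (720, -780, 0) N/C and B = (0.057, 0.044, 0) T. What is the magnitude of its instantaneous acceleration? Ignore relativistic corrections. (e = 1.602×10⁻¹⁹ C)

v×B = (-3.96×10⁵, 5.13×10⁵, -6.06×10⁴) N/C.
E + v×B = (-3.95×10⁵, 5.12×10⁵, -6.06×10⁴) N/C.
F = q(E + v×B) = (1.602×10⁻¹⁹ C)·(-3.95×10⁵, 5.12×10⁵, -6.06×10⁴) = (-6.33×10⁻¹⁴, 8.21×10⁻¹⁴, -9.71×10⁻¹⁵) N.
|a| = |F|/m = 1.041×10⁻¹³/6.48×10⁻²⁶ ≈ 1.61×10¹² m/s².

|a| ≈ 1.61×10¹² m/s²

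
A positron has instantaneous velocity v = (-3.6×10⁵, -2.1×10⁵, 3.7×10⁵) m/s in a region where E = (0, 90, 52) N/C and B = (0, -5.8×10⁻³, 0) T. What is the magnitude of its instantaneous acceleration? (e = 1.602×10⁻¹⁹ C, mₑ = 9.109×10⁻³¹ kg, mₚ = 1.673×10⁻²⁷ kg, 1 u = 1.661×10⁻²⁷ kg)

v×B = (2150, 0, 2090) N/C.
E + v×B = (2150, 90.0, 2140) N/C.
F = q(E + v×B) = (1.602×10⁻¹⁹ C)·(2150, 90.0, 2140) = (3.44×10⁻¹⁶, 1.44×10⁻¹⁷, 3.43×10⁻¹⁶) N.
|a| = |F|/m = 4.857×10⁻¹⁶/9.109×10⁻³¹ ≈ 5.33×10¹⁴ m/s².

|a| ≈ 5.33×10¹⁴ m/s²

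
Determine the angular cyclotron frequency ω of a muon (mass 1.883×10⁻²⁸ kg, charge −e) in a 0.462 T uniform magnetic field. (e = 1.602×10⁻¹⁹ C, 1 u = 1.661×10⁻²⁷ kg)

ω = |q|B/m.
ω = (1.602×10⁻¹⁹)(0.462)/1.883×10⁻²⁸ ≈ 3.93×10⁸ rad/s.

ω ≈ 3.93×10⁸ rad/s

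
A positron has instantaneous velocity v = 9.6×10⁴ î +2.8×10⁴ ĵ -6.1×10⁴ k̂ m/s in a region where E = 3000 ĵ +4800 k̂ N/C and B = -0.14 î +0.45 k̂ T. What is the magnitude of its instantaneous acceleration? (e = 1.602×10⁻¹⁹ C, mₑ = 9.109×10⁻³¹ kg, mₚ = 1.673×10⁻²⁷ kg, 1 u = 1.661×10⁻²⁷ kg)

v×B = (1.26×10⁴, -3.47×10⁴, 3920) N/C.
E + v×B = (1.26×10⁴, -3.17×10⁴, 8720) N/C.
F = q(E + v×B) = (1.602×10⁻¹⁹ C)·(1.26×10⁴, -3.17×10⁴, 8720) = (2.02×10⁻¹⁵, -5.07×10⁻¹⁵, 1.40×10⁻¹⁵) N.
|a| = |F|/m = 5.635×10⁻¹⁵/9.109×10⁻³¹ ≈ 6.19×10¹⁵ m/s².

|a| ≈ 6.19×10¹⁵ m/s²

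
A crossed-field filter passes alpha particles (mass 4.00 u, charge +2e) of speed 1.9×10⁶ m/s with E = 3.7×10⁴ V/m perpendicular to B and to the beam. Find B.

B = 0.019 T

Balance of forces in the selector: qE = qvB ⇒ B = E/v.
B = 3.7×10⁴/1.9×10⁶ = 0.019 T.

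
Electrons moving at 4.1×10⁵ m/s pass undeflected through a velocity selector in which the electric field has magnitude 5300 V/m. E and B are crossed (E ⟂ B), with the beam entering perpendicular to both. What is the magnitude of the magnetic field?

Balance of forces in the selector: qE = qvB ⇒ B = E/v.
B = 5300/4.1×10⁵ = 0.013 T.

B = 0.013 T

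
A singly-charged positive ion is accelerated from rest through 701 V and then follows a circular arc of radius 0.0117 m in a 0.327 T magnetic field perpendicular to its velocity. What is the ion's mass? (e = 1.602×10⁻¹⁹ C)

m ≈ 1.67×10⁻²⁷ kg

Combine |q|V = ½mv² and r = mv/(|q|B): eliminate v to get m = qB²r²/(2V).
m = (1.602×10⁻¹⁹)(0.327)²(0.0117)²/(2·701) ≈ 1.67×10⁻²⁷ kg.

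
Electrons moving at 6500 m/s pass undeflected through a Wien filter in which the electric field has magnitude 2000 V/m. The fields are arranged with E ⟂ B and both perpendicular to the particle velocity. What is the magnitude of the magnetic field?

Balance of forces in the selector: qE = qvB ⇒ B = E/v.
B = 2000/6500 = 0.31 T.

B = 0.31 T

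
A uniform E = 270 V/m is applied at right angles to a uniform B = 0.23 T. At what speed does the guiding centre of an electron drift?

The E×B drift speed is v_d = E/B.
v_d = 270/0.23 = 1200 m/s.

v_d ≈ 1200 m/s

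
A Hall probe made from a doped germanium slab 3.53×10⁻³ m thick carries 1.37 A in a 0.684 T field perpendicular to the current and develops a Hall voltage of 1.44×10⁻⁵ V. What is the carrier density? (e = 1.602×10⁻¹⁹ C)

n ≈ 1.15×10²⁶ m⁻³

From V_H = IB/(n e t), n = IB/(V_H e t).
n = (1.37)(0.684)/((1.44×10⁻⁵)(1.602×10⁻¹⁹)(3.53×10⁻³)) ≈ 1.15×10²⁶ m⁻³.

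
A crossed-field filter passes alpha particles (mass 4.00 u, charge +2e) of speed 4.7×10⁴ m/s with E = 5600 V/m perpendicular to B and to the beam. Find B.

Balance of forces in the selector: qE = qvB ⇒ B = E/v.
B = 5600/4.7×10⁴ = 0.12 T.

B = 0.12 T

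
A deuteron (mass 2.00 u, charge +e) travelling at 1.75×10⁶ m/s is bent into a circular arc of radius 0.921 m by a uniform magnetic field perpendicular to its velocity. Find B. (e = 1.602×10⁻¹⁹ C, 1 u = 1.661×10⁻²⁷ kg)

B ≈ 0.0394 T

From |q|vB = mv²/r, B = mv/(|q|r).
B = (3.322×10⁻²⁷)(1.75×10⁶)/((1.602×10⁻¹⁹)(0.921)) ≈ 0.0394 T.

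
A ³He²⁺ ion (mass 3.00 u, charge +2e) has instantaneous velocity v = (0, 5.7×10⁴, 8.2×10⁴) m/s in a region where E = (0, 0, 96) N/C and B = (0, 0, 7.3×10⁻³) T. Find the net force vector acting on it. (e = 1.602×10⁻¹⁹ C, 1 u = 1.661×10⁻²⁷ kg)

F ≈ (1.33×10⁻¹⁶, 0, 3.08×10⁻¹⁷) N

v×B = (416, 0, 0) N/C.
E + v×B = (416, 0, 96.0) N/C.
F = q(E + v×B) = (3.204×10⁻¹⁹ C)·(416, 0, 96.0) = (1.33×10⁻¹⁶, 0, 3.08×10⁻¹⁷) N.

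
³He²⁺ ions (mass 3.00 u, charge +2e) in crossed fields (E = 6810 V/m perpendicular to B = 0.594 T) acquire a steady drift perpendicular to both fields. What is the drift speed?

In crossed fields the guiding centre drifts at v_d = |E×B|/B² = E/B, independent of charge and mass.
v_d = 6810/0.594 = 1.15×10⁴ m/s.

v_d ≈ 1.15×10⁴ m/s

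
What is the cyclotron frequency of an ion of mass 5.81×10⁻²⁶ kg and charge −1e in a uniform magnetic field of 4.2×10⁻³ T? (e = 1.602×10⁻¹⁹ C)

f = |q|B/(2πm).
f = (1.602×10⁻¹⁹)(4.2×10⁻³)/(2π·5.81×10⁻²⁶) ≈ 1800 Hz.

f ≈ 1800 Hz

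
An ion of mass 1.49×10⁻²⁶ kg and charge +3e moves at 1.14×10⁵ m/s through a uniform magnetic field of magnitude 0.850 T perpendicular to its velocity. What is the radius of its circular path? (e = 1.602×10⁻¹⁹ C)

The magnetic force provides the centripetal force: |q|vB = mv²/r.
r = mv/(|q|B) = (1.49×10⁻²⁶)(1.14×10⁵)/((4.806×10⁻¹⁹)(0.850)) ≈ 4.16×10⁻³ m.

r ≈ 4.16×10⁻³ m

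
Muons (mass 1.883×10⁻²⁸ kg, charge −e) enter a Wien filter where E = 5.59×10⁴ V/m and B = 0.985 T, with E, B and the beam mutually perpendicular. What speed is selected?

v = 5.68×10⁴ m/s

Straight-line motion ⇒ electric and magnetic forces cancel, so E = vB.
v = E/B = 5.59×10⁴/0.985 = 5.68×10⁴ m/s.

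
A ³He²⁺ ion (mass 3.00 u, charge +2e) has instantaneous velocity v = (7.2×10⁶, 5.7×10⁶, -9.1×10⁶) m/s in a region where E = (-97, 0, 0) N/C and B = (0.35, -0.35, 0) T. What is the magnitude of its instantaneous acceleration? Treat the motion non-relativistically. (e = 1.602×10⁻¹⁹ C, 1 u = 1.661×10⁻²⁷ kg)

|a| ≈ 4.10×10¹⁴ m/s²

v×B = (-3.18×10⁶, -3.18×10⁶, -4.52×10⁶) N/C.
E + v×B = (-3.19×10⁶, -3.18×10⁶, -4.52×10⁶) N/C.
F = q(E + v×B) = (3.204×10⁻¹⁹ C)·(-3.19×10⁶, -3.18×10⁶, -4.52×10⁶) = (-1.02×10⁻¹², -1.02×10⁻¹², -1.45×10⁻¹²) N.
|a| = |F|/m = 2.043×10⁻¹²/4.983×10⁻²⁷ ≈ 4.10×10¹⁴ m/s².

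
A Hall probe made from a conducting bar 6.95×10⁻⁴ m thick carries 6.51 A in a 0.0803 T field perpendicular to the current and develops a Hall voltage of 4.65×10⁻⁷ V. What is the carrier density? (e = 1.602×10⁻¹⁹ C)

From V_H = IB/(n e t), n = IB/(V_H e t).
n = (6.51)(0.0803)/((4.65×10⁻⁷)(1.602×10⁻¹⁹)(6.95×10⁻⁴)) ≈ 1.01×10²⁸ m⁻³.

n ≈ 1.01×10²⁸ m⁻³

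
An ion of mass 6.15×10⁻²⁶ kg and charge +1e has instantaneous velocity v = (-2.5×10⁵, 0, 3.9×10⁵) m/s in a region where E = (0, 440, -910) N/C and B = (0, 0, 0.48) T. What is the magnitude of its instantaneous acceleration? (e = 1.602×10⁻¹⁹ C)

|a| ≈ 3.14×10¹¹ m/s²

v×B = (0, 1.20×10⁵, 0) N/C.
E + v×B = (0, 1.20×10⁵, -910) N/C.
F = q(E + v×B) = (1.602×10⁻¹⁹ C)·(0, 1.20×10⁵, -910) = (0, 1.93×10⁻¹⁴, -1.46×10⁻¹⁶) N.
|a| = |F|/m = 1.930×10⁻¹⁴/6.15×10⁻²⁶ ≈ 3.14×10¹¹ m/s².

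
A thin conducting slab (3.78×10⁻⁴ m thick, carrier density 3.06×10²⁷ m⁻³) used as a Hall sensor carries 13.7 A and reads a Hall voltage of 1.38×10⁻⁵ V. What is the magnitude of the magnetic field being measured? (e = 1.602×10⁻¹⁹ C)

B ≈ 0.187 T

From V_H = IB/(n e t), B = V_H n e t / I.
B = (1.38×10⁻⁵)(3.06×10²⁷)(1.602×10⁻¹⁹)(3.78×10⁻⁴)/13.7 ≈ 0.187 T.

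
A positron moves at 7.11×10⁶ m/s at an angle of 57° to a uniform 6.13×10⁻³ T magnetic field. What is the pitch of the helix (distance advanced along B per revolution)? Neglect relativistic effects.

p ≈ 0.0226 m

v∥ = v cosθ = 7.11×10⁶·cos57° ≈ 3.872×10⁶ m/s.
T = 2πm/(|q|B) = 2π(9.109×10⁻³¹)/((1.602×10⁻¹⁹)(6.13×10⁻³)) ≈ 5.828×10⁻⁹ s.
pitch = v∥ T = (3.872×10⁶)(5.828×10⁻⁹) ≈ 0.0226 m.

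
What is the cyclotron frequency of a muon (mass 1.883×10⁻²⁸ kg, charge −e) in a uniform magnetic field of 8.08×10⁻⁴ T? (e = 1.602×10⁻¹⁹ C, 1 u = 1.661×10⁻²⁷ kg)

f = |q|B/(2πm).
f = (1.602×10⁻¹⁹)(8.08×10⁻⁴)/(2π·1.883×10⁻²⁸) ≈ 1.09×10⁵ Hz.

f ≈ 1.09×10⁵ Hz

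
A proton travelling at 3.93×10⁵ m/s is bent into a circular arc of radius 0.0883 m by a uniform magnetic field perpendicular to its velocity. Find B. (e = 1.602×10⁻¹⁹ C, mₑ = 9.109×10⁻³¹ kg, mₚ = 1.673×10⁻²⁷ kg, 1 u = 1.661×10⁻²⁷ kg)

From |q|vB = mv²/r, B = mv/(|q|r).
B = (1.673×10⁻²⁷)(3.93×10⁵)/((1.602×10⁻¹⁹)(0.0883)) ≈ 0.0465 T.

B ≈ 0.0465 T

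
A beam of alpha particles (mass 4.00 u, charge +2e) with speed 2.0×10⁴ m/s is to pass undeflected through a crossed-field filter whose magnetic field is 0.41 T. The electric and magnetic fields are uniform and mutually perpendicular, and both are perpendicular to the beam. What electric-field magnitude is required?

E = 8200 V/m

For straight-line motion qE = qvB, so E = vB.
E = 2.0×10⁴ × 0.41 = 8200 V/m.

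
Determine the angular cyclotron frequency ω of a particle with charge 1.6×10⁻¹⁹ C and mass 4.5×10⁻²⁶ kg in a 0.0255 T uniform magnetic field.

ω ≈ 9.07×10⁴ rad/s

ω = |q|B/m.
ω = (1.6×10⁻¹⁹)(0.0255)/4.5×10⁻²⁶ ≈ 9.07×10⁴ rad/s.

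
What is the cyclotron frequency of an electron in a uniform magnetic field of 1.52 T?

f ≈ 4.25×10¹⁰ Hz

f = |q|B/(2πm).
f = (1.602×10⁻¹⁹)(1.52)/(2π·9.109×10⁻³¹) ≈ 4.25×10¹⁰ Hz.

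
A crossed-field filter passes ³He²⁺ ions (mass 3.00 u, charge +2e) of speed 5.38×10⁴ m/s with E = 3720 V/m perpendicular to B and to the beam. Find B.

Balance of forces in the selector: qE = qvB ⇒ B = E/v.
B = 3720/5.38×10⁴ = 0.0691 T.

B = 0.0691 T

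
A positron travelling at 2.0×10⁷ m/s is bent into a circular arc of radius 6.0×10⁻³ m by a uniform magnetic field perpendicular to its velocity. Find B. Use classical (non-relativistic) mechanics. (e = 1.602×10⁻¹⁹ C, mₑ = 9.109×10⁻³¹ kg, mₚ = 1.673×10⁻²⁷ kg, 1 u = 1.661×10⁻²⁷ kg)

B ≈ 0.019 T

From |q|vB = mv²/r, B = mv/(|q|r).
B = (9.109×10⁻³¹)(2.0×10⁷)/((1.602×10⁻¹⁹)(6.0×10⁻³)) ≈ 0.019 T.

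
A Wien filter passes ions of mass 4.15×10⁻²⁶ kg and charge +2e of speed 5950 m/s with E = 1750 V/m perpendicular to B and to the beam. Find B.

B = 0.294 T

Balance of forces in the selector: qE = qvB ⇒ B = E/v.
B = 1750/5950 = 0.294 T.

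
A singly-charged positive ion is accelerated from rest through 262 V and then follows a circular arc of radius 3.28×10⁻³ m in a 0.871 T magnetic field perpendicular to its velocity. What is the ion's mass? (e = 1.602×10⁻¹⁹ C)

Combine |q|V = ½mv² and r = mv/(|q|B): eliminate v to get m = qB²r²/(2V).
m = (1.602×10⁻¹⁹)(0.871)²(3.28×10⁻³)²/(2·262) ≈ 2.50×10⁻²⁷ kg.

m ≈ 2.50×10⁻²⁷ kg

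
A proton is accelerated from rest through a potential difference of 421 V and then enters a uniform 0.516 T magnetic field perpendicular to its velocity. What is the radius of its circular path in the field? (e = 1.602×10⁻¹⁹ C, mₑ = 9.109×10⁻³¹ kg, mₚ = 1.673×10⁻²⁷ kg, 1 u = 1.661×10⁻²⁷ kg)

Acceleration: |q|V = ½mv² ⇒ v = √(2|q|V/m) = √(2·1.602×10⁻¹⁹·421/1.673×10⁻²⁷) ≈ 2.839×10⁵ m/s.
In the field: r = mv/(|q|B) = (1.673×10⁻²⁷)(2.839×10⁵)/((1.602×10⁻¹⁹)(0.516)) ≈ 5.75×10⁻³ m.

r ≈ 5.75×10⁻³ m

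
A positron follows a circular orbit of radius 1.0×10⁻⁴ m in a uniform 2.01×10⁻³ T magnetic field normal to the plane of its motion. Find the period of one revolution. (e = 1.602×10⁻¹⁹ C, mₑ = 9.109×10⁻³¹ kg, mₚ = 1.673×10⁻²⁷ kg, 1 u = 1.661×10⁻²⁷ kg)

T ≈ 1.78×10⁻⁸ s

The cyclotron period depends only on m, q, B: T = 2πm/(|q|B).
T = 2π(9.109×10⁻³¹)/((1.602×10⁻¹⁹)(2.01×10⁻³)) ≈ 1.78×10⁻⁸ s.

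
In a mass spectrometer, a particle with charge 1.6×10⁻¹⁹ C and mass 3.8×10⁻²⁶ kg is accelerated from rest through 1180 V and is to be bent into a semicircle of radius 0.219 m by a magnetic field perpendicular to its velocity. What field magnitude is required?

B ≈ 0.108 T

v = √(2|q|V/m) = √(2·1.6×10⁻¹⁹·1180/3.8×10⁻²⁶) ≈ 9.968×10⁴ m/s.
B = mv/(|q|r) = (3.8×10⁻²⁶)(9.968×10⁴)/((1.6×10⁻¹⁹)(0.219)) ≈ 0.108 T.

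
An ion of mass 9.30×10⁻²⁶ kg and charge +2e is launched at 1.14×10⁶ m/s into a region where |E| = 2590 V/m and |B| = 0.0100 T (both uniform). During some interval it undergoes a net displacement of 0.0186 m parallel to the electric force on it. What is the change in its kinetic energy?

The magnetic force is always ⟂ v and does no work; only the electric force changes KE.
ΔKE = F_E · d = |q|E d = (3.204×10⁻¹⁹)(2590)(0.0186) ≈ 1.54×10⁻¹⁷ J.

ΔKE ≈ 1.54×10⁻¹⁷ J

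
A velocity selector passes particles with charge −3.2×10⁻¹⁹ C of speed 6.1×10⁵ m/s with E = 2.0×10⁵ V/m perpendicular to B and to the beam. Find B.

Balance of forces in the selector: qE = qvB ⇒ B = E/v.
B = 2.0×10⁵/6.1×10⁵ = 0.33 T.

B = 0.33 T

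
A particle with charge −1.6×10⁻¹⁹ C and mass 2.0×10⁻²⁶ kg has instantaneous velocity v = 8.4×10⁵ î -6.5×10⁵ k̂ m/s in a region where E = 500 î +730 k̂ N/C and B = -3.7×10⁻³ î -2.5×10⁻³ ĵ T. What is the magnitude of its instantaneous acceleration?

v×B = (-1620, 2400, -2100) N/C.
E + v×B = (-1120, 2400, -1370) N/C.
F = q(E + v×B) = (−1.6×10⁻¹⁹ C)·(-1120, 2400, -1370) = (1.80×10⁻¹⁶, -3.85×10⁻¹⁶, 2.19×10⁻¹⁶) N.
|a| = |F|/m = 4.780×10⁻¹⁶/2.0×10⁻²⁶ ≈ 2.39×10¹⁰ m/s².

|a| ≈ 2.39×10¹⁰ m/s²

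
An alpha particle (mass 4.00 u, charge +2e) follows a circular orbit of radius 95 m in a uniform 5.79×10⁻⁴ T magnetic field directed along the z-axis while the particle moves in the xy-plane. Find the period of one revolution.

The cyclotron period depends only on m, q, B: T = 2πm/(|q|B).
T = 2π(6.644×10⁻²⁷)/((3.204×10⁻¹⁹)(5.79×10⁻⁴)) ≈ 2.25×10⁻⁴ s.

T ≈ 2.25×10⁻⁴ s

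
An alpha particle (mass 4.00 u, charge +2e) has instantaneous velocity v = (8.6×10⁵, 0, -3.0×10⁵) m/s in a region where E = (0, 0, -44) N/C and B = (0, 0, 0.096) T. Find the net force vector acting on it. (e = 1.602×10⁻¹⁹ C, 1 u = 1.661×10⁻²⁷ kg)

F ≈ (0, -2.65×10⁻¹⁴, -1.41×10⁻¹⁷) N

v×B = (0, -8.26×10⁴, 0) N/C.
E + v×B = (0, -8.26×10⁴, -44.0) N/C.
F = q(E + v×B) = (3.204×10⁻¹⁹ C)·(0, -8.26×10⁴, -44.0) = (0, -2.65×10⁻¹⁴, -1.41×10⁻¹⁷) N.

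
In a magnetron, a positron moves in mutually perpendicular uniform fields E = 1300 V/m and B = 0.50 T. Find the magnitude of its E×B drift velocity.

The steady drift has the magnetic force balancing the electric force, so v_d = E/B.
v_d = 1300/0.50 = 2600 m/s.

v_d ≈ 2600 m/s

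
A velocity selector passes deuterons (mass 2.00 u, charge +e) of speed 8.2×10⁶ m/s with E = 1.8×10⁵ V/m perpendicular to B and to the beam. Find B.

B = 0.022 T

Balance of forces in the selector: qE = qvB ⇒ B = E/v.
B = 1.8×10⁵/8.2×10⁶ = 0.022 T.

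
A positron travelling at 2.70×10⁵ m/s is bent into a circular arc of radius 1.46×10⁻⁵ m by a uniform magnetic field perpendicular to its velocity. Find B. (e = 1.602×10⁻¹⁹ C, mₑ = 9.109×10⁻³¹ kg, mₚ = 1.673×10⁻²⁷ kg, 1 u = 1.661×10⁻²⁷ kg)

From |q|vB = mv²/r, B = mv/(|q|r).
B = (9.109×10⁻³¹)(2.70×10⁵)/((1.602×10⁻¹⁹)(1.46×10⁻⁵)) ≈ 0.105 T.

B ≈ 0.105 T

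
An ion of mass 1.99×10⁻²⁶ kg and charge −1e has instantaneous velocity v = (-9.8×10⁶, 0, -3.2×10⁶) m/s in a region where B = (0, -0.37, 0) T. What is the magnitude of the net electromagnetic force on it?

|F| ≈ 6.11×10⁻¹³ N

v×B = (-1.18×10⁶, 0, 3.63×10⁶) N/C.
F = q v×B = (−1.602×10⁻¹⁹ C)·(-1.18×10⁶, 0, 3.63×10⁶) = (1.90×10⁻¹³, 0, -5.81×10⁻¹³) N.
|F| = 6.11×10⁻¹³ N.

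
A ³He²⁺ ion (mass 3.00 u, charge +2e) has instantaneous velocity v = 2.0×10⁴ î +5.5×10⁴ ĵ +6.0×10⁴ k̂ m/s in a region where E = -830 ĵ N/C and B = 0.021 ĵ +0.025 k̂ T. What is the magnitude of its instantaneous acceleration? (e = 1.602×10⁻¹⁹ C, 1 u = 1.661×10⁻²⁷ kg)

|a| ≈ 9.00×10¹⁰ m/s²

v×B = (115, -500, 420) N/C.
E + v×B = (115, -1330, 420) N/C.
F = q(E + v×B) = (3.204×10⁻¹⁹ C)·(115, -1330, 420) = (3.68×10⁻¹⁷, -4.26×10⁻¹⁶, 1.35×10⁻¹⁶) N.
|a| = |F|/m = 4.484×10⁻¹⁶/4.983×10⁻²⁷ ≈ 9.00×10¹⁰ m/s².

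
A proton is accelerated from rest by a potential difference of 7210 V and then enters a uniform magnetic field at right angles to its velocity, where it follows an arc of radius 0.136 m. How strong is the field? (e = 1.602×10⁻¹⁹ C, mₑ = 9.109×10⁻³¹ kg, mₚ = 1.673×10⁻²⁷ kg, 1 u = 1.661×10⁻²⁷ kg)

B ≈ 0.0902 T

v = √(2|q|V/m) = √(2·1.602×10⁻¹⁹·7210/1.673×10⁻²⁷) ≈ 1.175×10⁶ m/s.
B = mv/(|q|r) = (1.673×10⁻²⁷)(1.175×10⁶)/((1.602×10⁻¹⁹)(0.136)) ≈ 0.0902 T.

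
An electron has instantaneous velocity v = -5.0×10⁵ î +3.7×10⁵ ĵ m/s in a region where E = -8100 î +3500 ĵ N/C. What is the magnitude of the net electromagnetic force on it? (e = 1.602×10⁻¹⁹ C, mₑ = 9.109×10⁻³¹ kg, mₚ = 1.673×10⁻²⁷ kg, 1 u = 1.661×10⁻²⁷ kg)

|F| ≈ 1.41×10⁻¹⁵ N

Only an electric field acts, so F = qE = (−1.602×10⁻¹⁹ C)·(-8100, 3500, 0) = (1.30×10⁻¹⁵, -5.61×10⁻¹⁶, 0) N.
|F| = 1.41×10⁻¹⁵ N.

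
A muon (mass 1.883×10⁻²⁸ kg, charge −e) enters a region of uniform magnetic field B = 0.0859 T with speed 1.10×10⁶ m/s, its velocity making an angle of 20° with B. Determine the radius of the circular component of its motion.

r ≈ 5.15×10⁻³ m

v⊥ = v sinθ = 1.10×10⁶·sin20° ≈ 3.762×10⁵ m/s.
r = m v⊥/(|q|B) = (1.883×10⁻²⁸)(3.762×10⁵)/((1.602×10⁻¹⁹)(0.0859)) ≈ 5.15×10⁻³ m.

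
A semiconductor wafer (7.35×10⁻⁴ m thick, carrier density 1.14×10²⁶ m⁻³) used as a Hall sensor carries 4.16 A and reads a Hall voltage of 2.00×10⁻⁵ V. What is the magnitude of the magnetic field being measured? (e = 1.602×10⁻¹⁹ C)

From V_H = IB/(n e t), B = V_H n e t / I.
B = (2.00×10⁻⁵)(1.14×10²⁶)(1.602×10⁻¹⁹)(7.35×10⁻⁴)/4.16 ≈ 0.0645 T.

B ≈ 0.0645 T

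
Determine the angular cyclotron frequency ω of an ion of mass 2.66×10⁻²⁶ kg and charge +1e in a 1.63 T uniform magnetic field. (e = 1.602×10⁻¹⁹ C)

ω = |q|B/m.
ω = (1.602×10⁻¹⁹)(1.63)/2.66×10⁻²⁶ ≈ 9.82×10⁶ rad/s.

ω ≈ 9.82×10⁶ rad/s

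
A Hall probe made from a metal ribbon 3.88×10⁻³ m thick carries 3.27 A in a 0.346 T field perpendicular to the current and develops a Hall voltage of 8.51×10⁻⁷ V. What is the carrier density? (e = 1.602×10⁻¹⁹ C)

n ≈ 2.14×10²⁷ m⁻³

From V_H = IB/(n e t), n = IB/(V_H e t).
n = (3.27)(0.346)/((8.51×10⁻⁷)(1.602×10⁻¹⁹)(3.88×10⁻³)) ≈ 2.14×10²⁷ m⁻³.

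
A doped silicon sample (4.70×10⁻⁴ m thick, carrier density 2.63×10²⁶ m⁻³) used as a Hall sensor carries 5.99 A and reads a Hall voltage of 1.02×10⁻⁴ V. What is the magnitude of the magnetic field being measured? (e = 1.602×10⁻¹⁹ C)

B ≈ 0.337 T

From V_H = IB/(n e t), B = V_H n e t / I.
B = (1.02×10⁻⁴)(2.63×10²⁶)(1.602×10⁻¹⁹)(4.70×10⁻⁴)/5.99 ≈ 0.337 T.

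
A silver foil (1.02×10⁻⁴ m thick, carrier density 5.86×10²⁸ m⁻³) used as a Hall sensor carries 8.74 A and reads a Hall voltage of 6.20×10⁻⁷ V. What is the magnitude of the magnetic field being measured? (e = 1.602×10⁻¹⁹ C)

From V_H = IB/(n e t), B = V_H n e t / I.
B = (6.20×10⁻⁷)(5.86×10²⁸)(1.602×10⁻¹⁹)(1.02×10⁻⁴)/8.74 ≈ 0.0679 T.

B ≈ 0.0679 T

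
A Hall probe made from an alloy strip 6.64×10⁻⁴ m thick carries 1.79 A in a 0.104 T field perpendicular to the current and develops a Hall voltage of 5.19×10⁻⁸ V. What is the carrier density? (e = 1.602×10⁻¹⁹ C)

n ≈ 3.37×10²⁸ m⁻³

From V_H = IB/(n e t), n = IB/(V_H e t).
n = (1.79)(0.104)/((5.19×10⁻⁸)(1.602×10⁻¹⁹)(6.64×10⁻⁴)) ≈ 3.37×10²⁸ m⁻³.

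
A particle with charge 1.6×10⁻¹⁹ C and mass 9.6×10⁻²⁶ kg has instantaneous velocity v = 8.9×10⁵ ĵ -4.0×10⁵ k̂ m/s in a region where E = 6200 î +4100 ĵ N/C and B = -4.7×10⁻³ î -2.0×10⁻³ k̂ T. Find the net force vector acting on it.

F ≈ (7.07×10⁻¹⁶, 9.57×10⁻¹⁶, 6.69×10⁻¹⁶) N

v×B = (-1780, 1880, 4180) N/C.
E + v×B = (4420, 5980, 4180) N/C.
F = q(E + v×B) = (1.6×10⁻¹⁹ C)·(4420, 5980, 4180) = (7.07×10⁻¹⁶, 9.57×10⁻¹⁶, 6.69×10⁻¹⁶) N.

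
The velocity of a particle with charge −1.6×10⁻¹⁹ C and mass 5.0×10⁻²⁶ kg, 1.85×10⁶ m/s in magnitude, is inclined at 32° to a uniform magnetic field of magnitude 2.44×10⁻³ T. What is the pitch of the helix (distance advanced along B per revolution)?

p ≈ 1260 m

v∥ = v cosθ = 1.85×10⁶·cos32° ≈ 1.569×10⁶ m/s.
T = 2πm/(|q|B) = 2π(5.0×10⁻²⁶)/((1.6×10⁻¹⁹)(2.44×10⁻³)) ≈ 8.047×10⁻⁴ s.
pitch = v∥ T = (1.569×10⁶)(8.047×10⁻⁴) ≈ 1260 m.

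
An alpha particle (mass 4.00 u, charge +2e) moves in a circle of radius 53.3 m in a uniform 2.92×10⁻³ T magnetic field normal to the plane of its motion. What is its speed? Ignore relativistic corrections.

From |q|vB = mv²/r, v = |q|Br/m.
v = (3.204×10⁻¹⁹)(2.92×10⁻³)(53.3)/6.644×10⁻²⁷ ≈ 7.51×10⁶ m/s.

v ≈ 7.51×10⁶ m/s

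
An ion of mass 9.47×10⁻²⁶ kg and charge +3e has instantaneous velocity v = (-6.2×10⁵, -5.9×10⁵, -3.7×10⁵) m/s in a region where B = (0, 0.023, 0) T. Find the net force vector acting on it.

F ≈ (4.09×10⁻¹⁵, 0, -6.85×10⁻¹⁵) N

v×B = (8510, 0, -1.43×10⁴) N/C.
F = q v×B = (4.806×10⁻¹⁹ C)·(8510, 0, -1.43×10⁴) = (4.09×10⁻¹⁵, 0, -6.85×10⁻¹⁵) N.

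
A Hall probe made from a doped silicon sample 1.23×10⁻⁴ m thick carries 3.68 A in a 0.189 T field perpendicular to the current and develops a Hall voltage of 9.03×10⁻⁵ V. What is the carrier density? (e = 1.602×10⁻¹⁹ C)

n ≈ 3.91×10²⁶ m⁻³

From V_H = IB/(n e t), n = IB/(V_H e t).
n = (3.68)(0.189)/((9.03×10⁻⁵)(1.602×10⁻¹⁹)(1.23×10⁻⁴)) ≈ 3.91×10²⁶ m⁻³.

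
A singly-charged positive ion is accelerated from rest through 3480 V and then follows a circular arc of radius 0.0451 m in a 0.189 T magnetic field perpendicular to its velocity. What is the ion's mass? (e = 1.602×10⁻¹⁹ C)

Combine |q|V = ½mv² and r = mv/(|q|B): eliminate v to get m = qB²r²/(2V).
m = (1.602×10⁻¹⁹)(0.189)²(0.0451)²/(2·3480) ≈ 1.67×10⁻²⁷ kg.

m ≈ 1.67×10⁻²⁷ kg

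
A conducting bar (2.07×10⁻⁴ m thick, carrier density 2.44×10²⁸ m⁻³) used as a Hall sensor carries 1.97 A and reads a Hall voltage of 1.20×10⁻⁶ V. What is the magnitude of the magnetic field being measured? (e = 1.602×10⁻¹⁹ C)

From V_H = IB/(n e t), B = V_H n e t / I.
B = (1.20×10⁻⁶)(2.44×10²⁸)(1.602×10⁻¹⁹)(2.07×10⁻⁴)/1.97 ≈ 0.493 T.

B ≈ 0.493 T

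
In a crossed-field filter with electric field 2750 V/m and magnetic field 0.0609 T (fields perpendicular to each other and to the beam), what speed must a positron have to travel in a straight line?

v = 4.52×10⁴ m/s

Zero net Lorentz force requires |qE| = |q v×B|, i.e. E = vB.
v = E/B = 2750/0.0609 = 4.52×10⁴ m/s.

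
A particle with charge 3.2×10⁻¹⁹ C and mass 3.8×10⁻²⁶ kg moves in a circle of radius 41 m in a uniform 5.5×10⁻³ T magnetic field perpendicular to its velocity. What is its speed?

v ≈ 1.9×10⁶ m/s

From |q|vB = mv²/r, v = |q|Br/m.
v = (3.2×10⁻¹⁹)(5.5×10⁻³)(41)/3.8×10⁻²⁶ ≈ 1.9×10⁶ m/s.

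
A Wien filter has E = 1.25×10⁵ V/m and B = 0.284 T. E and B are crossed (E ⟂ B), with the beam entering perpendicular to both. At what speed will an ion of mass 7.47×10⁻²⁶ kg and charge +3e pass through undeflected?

Straight-line motion ⇒ electric and magnetic forces cancel, so E = vB.
v = E/B = 1.25×10⁵/0.284 = 4.40×10⁵ m/s.
The result is independent of the particle's charge and mass.

v = 4.40×10⁵ m/s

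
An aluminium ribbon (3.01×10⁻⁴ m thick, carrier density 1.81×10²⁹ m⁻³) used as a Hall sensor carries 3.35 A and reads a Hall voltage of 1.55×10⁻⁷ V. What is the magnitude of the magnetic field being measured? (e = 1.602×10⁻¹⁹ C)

B ≈ 0.404 T

From V_H = IB/(n e t), B = V_H n e t / I.
B = (1.55×10⁻⁷)(1.81×10²⁹)(1.602×10⁻¹⁹)(3.01×10⁻⁴)/3.35 ≈ 0.404 T.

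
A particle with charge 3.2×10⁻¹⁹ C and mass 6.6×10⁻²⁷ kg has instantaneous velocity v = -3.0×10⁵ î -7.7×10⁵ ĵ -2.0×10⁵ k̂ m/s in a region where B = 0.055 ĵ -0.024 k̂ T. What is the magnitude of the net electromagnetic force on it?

v×B = (2.95×10⁴, -7200, -1.65×10⁴) N/C.
F = q v×B = (3.2×10⁻¹⁹ C)·(2.95×10⁴, -7200, -1.65×10⁴) = (9.43×10⁻¹⁵, -2.30×10⁻¹⁵, -5.28×10⁻¹⁵) N.
|F| = 1.11×10⁻¹⁴ N.

|F| ≈ 1.11×10⁻¹⁴ N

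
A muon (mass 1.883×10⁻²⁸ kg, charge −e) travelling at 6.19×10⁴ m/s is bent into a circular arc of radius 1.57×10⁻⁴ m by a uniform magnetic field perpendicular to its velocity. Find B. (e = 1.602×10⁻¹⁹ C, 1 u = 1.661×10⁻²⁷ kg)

From |q|vB = mv²/r, B = mv/(|q|r).
B = (1.883×10⁻²⁸)(6.19×10⁴)/((1.602×10⁻¹⁹)(1.57×10⁻⁴)) ≈ 0.463 T.

B ≈ 0.463 T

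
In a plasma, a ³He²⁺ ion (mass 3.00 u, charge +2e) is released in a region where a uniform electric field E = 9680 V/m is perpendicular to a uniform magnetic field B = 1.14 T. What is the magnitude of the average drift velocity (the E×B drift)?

The E×B drift speed is v_d = E/B.
v_d = 9680/1.14 = 8490 m/s.

v_d ≈ 8490 m/s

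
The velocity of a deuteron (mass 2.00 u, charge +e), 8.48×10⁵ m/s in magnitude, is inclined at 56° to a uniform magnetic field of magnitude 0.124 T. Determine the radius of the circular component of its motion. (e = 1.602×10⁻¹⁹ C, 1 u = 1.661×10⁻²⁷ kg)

r ≈ 0.118 m

v⊥ = v sinθ = 8.48×10⁵·sin56° ≈ 7.030×10⁵ m/s.
r = m v⊥/(|q|B) = (3.322×10⁻²⁷)(7.030×10⁵)/((1.602×10⁻¹⁹)(0.124)) ≈ 0.118 m.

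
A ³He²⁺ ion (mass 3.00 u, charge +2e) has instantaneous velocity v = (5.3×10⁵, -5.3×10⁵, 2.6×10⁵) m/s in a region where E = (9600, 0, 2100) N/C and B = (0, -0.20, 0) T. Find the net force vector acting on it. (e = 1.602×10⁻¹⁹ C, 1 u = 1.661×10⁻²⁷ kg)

F ≈ (1.97×10⁻¹⁴, 0, -3.33×10⁻¹⁴) N

v×B = (5.20×10⁴, 0, -1.06×10⁵) N/C.
E + v×B = (6.16×10⁴, 0, -1.04×10⁵) N/C.
F = q(E + v×B) = (3.204×10⁻¹⁹ C)·(6.16×10⁴, 0, -1.04×10⁵) = (1.97×10⁻¹⁴, 0, -3.33×10⁻¹⁴) N.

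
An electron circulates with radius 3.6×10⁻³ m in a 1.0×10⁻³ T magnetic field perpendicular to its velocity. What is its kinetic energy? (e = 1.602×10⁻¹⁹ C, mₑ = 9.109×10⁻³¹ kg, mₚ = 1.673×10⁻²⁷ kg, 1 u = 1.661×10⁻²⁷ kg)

KE ≈ 1.1 eV

v = |q|Br/m, then KE = ½mv² = (qBr)²/(2m).
v = (1.602×10⁻¹⁹)(1.0×10⁻³)(3.6×10⁻³)/9.109×10⁻³¹ ≈ 6.331×10⁵ m/s.
KE = ½(9.109×10⁻³¹)(6.331×10⁵)² ≈ 1.8×10⁻¹⁹ J = 1.1 eV.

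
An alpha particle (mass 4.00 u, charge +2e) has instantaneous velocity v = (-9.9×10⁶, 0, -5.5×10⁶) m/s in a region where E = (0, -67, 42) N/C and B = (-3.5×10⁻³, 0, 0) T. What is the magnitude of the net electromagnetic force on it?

v×B = (0, 1.92×10⁴, 0) N/C.
E + v×B = (0, 1.92×10⁴, 42.0) N/C.
F = q(E + v×B) = (3.204×10⁻¹⁹ C)·(0, 1.92×10⁴, 42.0) = (0, 6.15×10⁻¹⁵, 1.35×10⁻¹⁷) N.
|F| = 6.15×10⁻¹⁵ N.

|F| ≈ 6.15×10⁻¹⁵ N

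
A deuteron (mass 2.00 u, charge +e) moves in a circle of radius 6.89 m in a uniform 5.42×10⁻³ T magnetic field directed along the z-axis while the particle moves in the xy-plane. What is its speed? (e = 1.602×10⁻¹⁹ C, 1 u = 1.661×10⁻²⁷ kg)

From |q|vB = mv²/r, v = |q|Br/m.
v = (1.602×10⁻¹⁹)(5.42×10⁻³)(6.89)/3.322×10⁻²⁷ ≈ 1.80×10⁶ m/s.

v ≈ 1.80×10⁶ m/s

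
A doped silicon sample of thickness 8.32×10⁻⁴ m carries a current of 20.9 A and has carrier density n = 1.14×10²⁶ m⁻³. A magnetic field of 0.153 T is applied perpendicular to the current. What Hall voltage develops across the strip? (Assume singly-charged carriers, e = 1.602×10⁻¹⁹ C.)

V_H ≈ 2.10×10⁻⁴ V

V_H = IB/(n e t).
V_H = (20.9)(0.153)/((1.14×10²⁶)(1.602×10⁻¹⁹)(8.32×10⁻⁴)) ≈ 2.10×10⁻⁴ V.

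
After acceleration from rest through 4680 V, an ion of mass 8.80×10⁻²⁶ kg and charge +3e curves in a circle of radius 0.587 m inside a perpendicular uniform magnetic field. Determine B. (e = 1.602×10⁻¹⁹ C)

v = √(2|q|V/m) = √(2·4.806×10⁻¹⁹·4680/8.80×10⁻²⁶) ≈ 2.261×10⁵ m/s.
B = mv/(|q|r) = (8.80×10⁻²⁶)(2.261×10⁵)/((4.806×10⁻¹⁹)(0.587)) ≈ 0.0705 T.

B ≈ 0.0705 T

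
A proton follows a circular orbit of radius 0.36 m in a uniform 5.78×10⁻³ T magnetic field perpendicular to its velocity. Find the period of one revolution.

T ≈ 1.14×10⁻⁵ s

The cyclotron period depends only on m, q, B: T = 2πm/(|q|B).
T = 2π(1.673×10⁻²⁷)/((1.602×10⁻¹⁹)(5.78×10⁻³)) ≈ 1.14×10⁻⁵ s.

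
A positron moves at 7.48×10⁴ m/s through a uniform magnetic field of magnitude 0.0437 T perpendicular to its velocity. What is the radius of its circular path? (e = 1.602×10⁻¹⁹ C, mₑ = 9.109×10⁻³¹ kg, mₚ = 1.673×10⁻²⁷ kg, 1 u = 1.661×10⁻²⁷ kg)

r ≈ 9.73×10⁻⁶ m

The magnetic force provides the centripetal force: |q|vB = mv²/r.
r = mv/(|q|B) = (9.109×10⁻³¹)(7.48×10⁴)/((1.602×10⁻¹⁹)(0.0437)) ≈ 9.73×10⁻⁶ m.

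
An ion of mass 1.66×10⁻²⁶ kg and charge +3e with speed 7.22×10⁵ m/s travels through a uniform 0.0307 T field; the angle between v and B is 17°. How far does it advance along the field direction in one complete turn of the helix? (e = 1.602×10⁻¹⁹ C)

v∥ = v cosθ = 7.22×10⁵·cos17° ≈ 6.905×10⁵ m/s.
T = 2πm/(|q|B) = 2π(1.66×10⁻²⁶)/((4.806×10⁻¹⁹)(0.0307)) ≈ 7.069×10⁻⁶ s.
pitch = v∥ T = (6.905×10⁵)(7.069×10⁻⁶) ≈ 4.88 m.

p ≈ 4.88 m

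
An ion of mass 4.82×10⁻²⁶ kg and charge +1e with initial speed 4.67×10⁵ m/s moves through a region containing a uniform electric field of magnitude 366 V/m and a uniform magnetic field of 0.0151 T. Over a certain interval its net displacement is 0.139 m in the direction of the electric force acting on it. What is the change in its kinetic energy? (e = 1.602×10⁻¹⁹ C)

ΔKE ≈ 8.15×10⁻¹⁸ J

The magnetic force is always ⟂ v and does no work; only the electric force changes KE.
ΔKE = F_E · d = |q|E d = (1.602×10⁻¹⁹)(366)(0.139) ≈ 8.15×10⁻¹⁸ J.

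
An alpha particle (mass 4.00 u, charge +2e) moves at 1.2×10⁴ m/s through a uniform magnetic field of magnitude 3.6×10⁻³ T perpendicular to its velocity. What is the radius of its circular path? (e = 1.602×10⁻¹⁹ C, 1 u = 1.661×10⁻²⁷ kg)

The magnetic force provides the centripetal force: |q|vB = mv²/r.
r = mv/(|q|B) = (6.644×10⁻²⁷)(1.2×10⁴)/((3.204×10⁻¹⁹)(3.6×10⁻³)) ≈ 0.069 m.

r ≈ 0.069 m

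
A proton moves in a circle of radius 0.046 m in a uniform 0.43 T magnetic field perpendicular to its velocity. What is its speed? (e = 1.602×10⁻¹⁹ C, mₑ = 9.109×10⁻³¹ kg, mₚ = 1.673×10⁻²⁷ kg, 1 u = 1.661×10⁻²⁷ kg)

v ≈ 1.9×10⁶ m/s

From |q|vB = mv²/r, v = |q|Br/m.
v = (1.602×10⁻¹⁹)(0.43)(0.046)/1.673×10⁻²⁷ ≈ 1.9×10⁶ m/s.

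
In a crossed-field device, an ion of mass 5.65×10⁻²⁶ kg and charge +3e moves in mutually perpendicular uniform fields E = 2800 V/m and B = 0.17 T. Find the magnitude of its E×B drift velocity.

The steady drift has the magnetic force balancing the electric force, so v_d = E/B.
v_d = 2800/0.17 = 1.6×10⁴ m/s.

v_d ≈ 1.6×10⁴ m/s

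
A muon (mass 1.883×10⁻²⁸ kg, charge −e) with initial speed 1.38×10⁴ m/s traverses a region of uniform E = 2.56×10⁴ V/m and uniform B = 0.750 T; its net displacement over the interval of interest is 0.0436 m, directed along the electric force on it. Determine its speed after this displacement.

v_f ≈ 1.38×10⁶ m/s

B does no work; ΔKE = |q|E d.
½mv_f² = ½mv₀² + |q|Ed = ½(1.883×10⁻²⁸)(1.38×10⁴)² + (1.602×10⁻¹⁹)(2.56×10⁴)(0.0436) ≈ 1.793×10⁻²⁰ J + 1.788×10⁻¹⁶ J ≈ 1.788×10⁻¹⁶ J.
v_f = √(2·1.788×10⁻¹⁶/1.883×10⁻²⁸) ≈ 1.38×10⁶ m/s.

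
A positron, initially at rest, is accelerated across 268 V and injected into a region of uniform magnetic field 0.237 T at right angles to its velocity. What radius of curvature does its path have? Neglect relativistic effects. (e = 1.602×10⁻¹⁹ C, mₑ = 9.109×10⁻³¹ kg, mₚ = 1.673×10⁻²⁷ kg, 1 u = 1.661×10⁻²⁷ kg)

r ≈ 2.33×10⁻⁴ m

Acceleration: |q|V = ½mv² ⇒ v = √(2|q|V/m) = √(2·1.602×10⁻¹⁹·268/9.109×10⁻³¹) ≈ 9.709×10⁶ m/s.
In the field: r = mv/(|q|B) = (9.109×10⁻³¹)(9.709×10⁶)/((1.602×10⁻¹⁹)(0.237)) ≈ 2.33×10⁻⁴ m.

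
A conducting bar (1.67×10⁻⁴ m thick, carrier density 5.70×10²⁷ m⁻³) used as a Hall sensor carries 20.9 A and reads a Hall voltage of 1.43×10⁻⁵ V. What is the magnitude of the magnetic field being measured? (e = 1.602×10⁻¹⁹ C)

B ≈ 0.104 T

From V_H = IB/(n e t), B = V_H n e t / I.
B = (1.43×10⁻⁵)(5.70×10²⁷)(1.602×10⁻¹⁹)(1.67×10⁻⁴)/20.9 ≈ 0.104 T.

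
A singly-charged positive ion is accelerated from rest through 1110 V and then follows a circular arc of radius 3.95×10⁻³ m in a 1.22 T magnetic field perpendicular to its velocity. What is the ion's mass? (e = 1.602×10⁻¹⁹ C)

m ≈ 1.68×10⁻²⁷ kg

Combine |q|V = ½mv² and r = mv/(|q|B): eliminate v to get m = qB²r²/(2V).
m = (1.602×10⁻¹⁹)(1.22)²(3.95×10⁻³)²/(2·1110) ≈ 1.68×10⁻²⁷ kg.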